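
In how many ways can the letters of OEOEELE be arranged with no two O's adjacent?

75

There are 7!/(4!·2!) = 105 arrangements of OEOEELE in total.
If the two O's are adjacent, glue them into one block, leaving 6 items to arrange: (6)!/(4!) = 30 ways.
Hence 105 − 30 = 75.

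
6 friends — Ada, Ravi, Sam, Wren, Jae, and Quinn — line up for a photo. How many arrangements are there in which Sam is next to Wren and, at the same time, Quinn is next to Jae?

Treat {Sam,Wren} as one block (2 orders) and {Quinn,Jae} as another (2 orders).
That leaves 4 units to arrange: 2 × 2 × 4! = 4 × 24 = 96.

96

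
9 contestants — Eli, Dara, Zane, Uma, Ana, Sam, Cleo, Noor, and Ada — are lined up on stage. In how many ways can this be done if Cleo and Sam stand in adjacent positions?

80640

Glue Cleo and Sam into one block (2 internal orders), leaving 8 units to arrange in a row.
That gives 2 × 8! = 2 × 40320 = 80640.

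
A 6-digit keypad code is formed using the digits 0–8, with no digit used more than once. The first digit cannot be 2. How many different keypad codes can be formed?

The first digit has 9−1 = 8 choices (anything except 2).
The remaining 5 digits are filled from the other 8 symbols without repetition: 8 × 7 × 6 × 5 × 4 = 6720.
Total: 8 × 6720 = 53760.

53760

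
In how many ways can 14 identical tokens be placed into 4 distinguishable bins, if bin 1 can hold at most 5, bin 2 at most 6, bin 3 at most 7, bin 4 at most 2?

63

By stars and bars, unrestricted non-negative solutions to x_1+…+x_4 = 14 number C(14+3,3) = 680.
Subtract solutions that violate a single cap (substitute x_i' = x_i − (cap_i+1)): x_1 ≥ 6 gives C(11,3) = 165; x_2 ≥ 7 gives C(10,3) = 120; x_3 ≥ 8 gives C(9,3) = 84; x_4 ≥ 3 gives C(14,3) = 364. Together 733.
Add back pairs where two caps are both exceeded: 4 + 1 + 56 + 0 + 35 + 20 = 116.
By inclusion–exclusion the count is 680 − 733 + 116 = 63.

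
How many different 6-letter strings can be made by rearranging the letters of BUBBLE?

120

Letter multiplicities in BUBBLE: B×3, E×1, L×1, U×1.
Dividing 6! = 720 by 3! = 6 for the repeated letters gives 120.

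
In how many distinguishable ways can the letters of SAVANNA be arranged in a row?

SAVANNA has 7 letters with A appearing 3 times and N appearing twice.
Dividing 7! = 5040 by 3!·2! = 12 for the repeated letters gives 420.

420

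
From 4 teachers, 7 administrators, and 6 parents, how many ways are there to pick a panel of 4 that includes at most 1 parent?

Split by how many parents are chosen (0 through 1).
Sum: C(6,0)·C(11,4) + C(6,1)·C(11,3) = 330 + 990 = 1320.

1320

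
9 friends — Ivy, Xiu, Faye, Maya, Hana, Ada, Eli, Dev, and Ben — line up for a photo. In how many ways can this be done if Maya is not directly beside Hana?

There are 9! = 362880 arrangements in all. If Maya and Hana are adjacent, merging them into one block gives 2·(8)! = 80640 arrangements.
Complementary counting: 362880 − 80640 = 282240.

282240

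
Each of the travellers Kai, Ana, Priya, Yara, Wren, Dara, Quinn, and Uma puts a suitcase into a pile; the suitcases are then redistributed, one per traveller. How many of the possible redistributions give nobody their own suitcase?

14833

Count assignments avoiding every fixed point. For any j of the 8 travellers fixed to their own suitcase, the other 8−j can be arranged in (8−j)! ways.
By inclusion–exclusion this is Σ_{j=0}^{8} (−1)^j C(8,j)·(8−j)!.
Computing: 40320 − 40320 + 20160 − 6720 + 1680 − 336 + 56 − 8 + 1 = 14833.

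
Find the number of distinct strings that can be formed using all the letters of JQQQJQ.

15

The 6 letters of JQQQJQ have repeats: J appearing twice and Q appearing 4 times.
The number of distinct arrangements is 6!/(4!·2!) = 720/48 = 15.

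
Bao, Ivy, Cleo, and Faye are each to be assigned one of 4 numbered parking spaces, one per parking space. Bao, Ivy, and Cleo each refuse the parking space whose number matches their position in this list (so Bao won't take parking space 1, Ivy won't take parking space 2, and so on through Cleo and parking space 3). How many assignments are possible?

11

Let Aᵢ (for i ∈ {1, 2, 3}) be the placements that put person i in their forbidden parking space. Any j of these fix j positions, leaving (4−j)! ways to fill the rest, and there are C(3,j) ways to pick which j.
By inclusion–exclusion, the number of valid placements is Σ_{j=0}^{3} (−1)^j C(3,j)·(4−j)!.
Computing: 24 − 18 + 6 − 1 = 11.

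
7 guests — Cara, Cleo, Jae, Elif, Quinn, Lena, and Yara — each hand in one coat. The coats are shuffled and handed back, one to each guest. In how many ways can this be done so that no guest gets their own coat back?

Let Aᵢ be the assignments in which guest i gets their own coat. We want the size of the complement of A₁∪…∪A_7.
By inclusion–exclusion this is Σ_{j=0}^{7} (−1)^j C(7,j)·(7−j)!.
Computing: 5040 − 5040 + 2520 − 840 + 210 − 42 + 7 − 1 = 1854.

1854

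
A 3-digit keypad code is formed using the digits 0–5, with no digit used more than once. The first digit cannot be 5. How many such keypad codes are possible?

The first digit has 6−1 = 5 choices (anything except 5).
The remaining 2 digits are filled from the other 5 symbols without repetition: 5 × 4 = 20.
Total: 5 × 20 = 100.

100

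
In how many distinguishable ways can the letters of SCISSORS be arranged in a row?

1680

SCISSORS has 8 letters with S appearing 4 times.
Dividing 8! = 40320 by 4! = 24 for the repeated letters gives 1680.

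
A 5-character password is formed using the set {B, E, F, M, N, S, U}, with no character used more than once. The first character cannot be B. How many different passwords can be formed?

The first character has 7−1 = 6 choices (anything except B).
The remaining 4 characters are filled from the other 6 symbols without repetition: 6 × 5 × 4 × 3 = 360.
Total: 6 × 360 = 2160.

2160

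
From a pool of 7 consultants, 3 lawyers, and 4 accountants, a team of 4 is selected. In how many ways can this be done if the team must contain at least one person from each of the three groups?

With no constraint there are C(14,4) = 1001 possible selections.
Subtract selections that omit an entire group: no consultants → C(7,4) = 35; no lawyers → C(11,4) = 330; no accountants → C(10,4) = 210.
Add back selections omitting two groups (i.e. drawn from a single group): C(7,4) + C(3,4) + C(4,4) = 36.
By inclusion–exclusion: 1001 − 575 + 36 = 462.

462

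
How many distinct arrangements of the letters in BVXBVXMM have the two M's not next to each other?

1890

Total arrangements of BVXBVXMM: 8!/(2!·2!·2!·2!) = 2520.
If the two M's are adjacent, glue them into one block, leaving 7 items to arrange: (7)!/(2!·2!·2!) = 630 ways.
Subtracting, 2520 − 630 = 1890 arrangements keep the M's apart.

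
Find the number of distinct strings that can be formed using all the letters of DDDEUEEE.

280

The 8 letters of DDDEUEEE have repeats: D appearing 3 times and E appearing 4 times.
Dividing 8! = 40320 by 4!·3! = 144 for the repeated letters gives 280.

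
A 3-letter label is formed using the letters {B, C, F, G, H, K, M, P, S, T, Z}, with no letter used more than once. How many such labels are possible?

Choose and order 3 of the 11 symbols: the first letter has 11 options, the next 10, then 9.
11 × 10 × 9 = 990.

990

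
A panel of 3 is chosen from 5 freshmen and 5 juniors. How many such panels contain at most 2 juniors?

110

Split by how many juniors are chosen (0 through 2).
Sum: C(5,0)·C(5,3) + C(5,1)·C(5,2) + C(5,2)·C(5,1) = 10 + 50 + 50 = 110.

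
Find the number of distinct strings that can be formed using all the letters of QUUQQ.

10

The 5 letters of QUUQQ have repeats: Q appearing 3 times and U appearing twice.
So there are 5! / (3!·2!) = 10 distinguishable arrangements.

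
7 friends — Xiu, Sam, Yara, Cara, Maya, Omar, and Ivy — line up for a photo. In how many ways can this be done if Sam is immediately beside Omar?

Glue Sam and Omar into one block (2 internal orders), leaving 6 units to arrange in a row.
That gives 2 × 6! = 2 × 720 = 1440.

1440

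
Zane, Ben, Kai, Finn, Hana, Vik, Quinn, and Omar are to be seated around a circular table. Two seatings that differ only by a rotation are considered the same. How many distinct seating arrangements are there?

Fix one person's seat to break rotational symmetry; the remaining 7 people can be arranged in (7)! = 5040 ways.

5040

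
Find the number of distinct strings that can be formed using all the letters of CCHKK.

The 5 letters of CCHKK have repeats: C appearing twice and K appearing twice.
Dividing 5! = 120 by 2!·2! = 4 for the repeated letters gives 30.

30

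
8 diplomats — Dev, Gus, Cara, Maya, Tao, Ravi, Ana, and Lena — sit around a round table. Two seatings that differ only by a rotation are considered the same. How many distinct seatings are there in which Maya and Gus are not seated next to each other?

3600

All circular seatings of 8 people number (7)! = 5040.
Seatings with Maya beside Gus: treat them as a block with 2 internal orders, giving 2 × (6)! = 1440.
Subtracting, 5040 − 1440 = 3600.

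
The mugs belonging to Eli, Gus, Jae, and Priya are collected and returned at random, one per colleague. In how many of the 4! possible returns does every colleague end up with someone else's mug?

9

Let Aᵢ be the assignments in which colleague i gets their own mug. We want the size of the complement of A₁∪…∪A_4.
By inclusion–exclusion this is Σ_{j=0}^{4} (−1)^j C(4,j)·(4−j)!.
Computing: 24 − 24 + 12 − 4 + 1 = 9.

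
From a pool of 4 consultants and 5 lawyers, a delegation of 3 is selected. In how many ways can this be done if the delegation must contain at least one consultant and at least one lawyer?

70

Unrestricted: C(9,3) = 84 ways to pick any 3 of the 9.
Subtract selections that omit an entire group: no consultants → C(5,3) = 10; no lawyers → C(4,3) = 4.
Both groups omitted at once is impossible, so 84 − 14 = 70.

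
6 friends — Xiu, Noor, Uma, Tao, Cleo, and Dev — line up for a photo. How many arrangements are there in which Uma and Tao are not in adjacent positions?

480

There are 6! = 720 arrangements in all. If Uma and Tao are adjacent, merging them into one block gives 2·(5)! = 240 arrangements.
Complementary counting: 720 − 240 = 480.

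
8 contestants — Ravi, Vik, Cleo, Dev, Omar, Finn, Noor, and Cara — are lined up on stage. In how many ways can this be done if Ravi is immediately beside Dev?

Glue Ravi and Dev into one block (2 internal orders), leaving 7 units to arrange in a row.
That gives 2 × 7! = 2 × 5040 = 10080.

10080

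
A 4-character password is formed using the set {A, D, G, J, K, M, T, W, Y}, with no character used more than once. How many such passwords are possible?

3024

Choose and order 4 of the 9 symbols: the first character has 9 options, the next 8, then 7, 6.
That product is 9 × 8 × 7 × 6 = 3024.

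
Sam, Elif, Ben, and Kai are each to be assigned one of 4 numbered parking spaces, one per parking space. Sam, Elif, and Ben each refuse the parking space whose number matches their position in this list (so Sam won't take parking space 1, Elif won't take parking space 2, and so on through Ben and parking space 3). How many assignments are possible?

Let Aᵢ (for i ∈ {1, 2, 3}) be the placements that put person i in their forbidden parking space. Any j of these fix j positions, leaving (4−j)! ways to fill the rest, and there are C(3,j) ways to pick which j.
By inclusion–exclusion, the number of valid placements is Σ_{j=0}^{3} (−1)^j C(3,j)·(4−j)!.
Computing: 24 − 18 + 6 − 1 = 11.

11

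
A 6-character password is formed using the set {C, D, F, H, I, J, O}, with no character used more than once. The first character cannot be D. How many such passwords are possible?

4320

The first character has 7−1 = 6 choices (anything except D).
The remaining 5 characters are filled from the other 6 symbols without repetition: 6 × 5 × 4 × 3 × 2 = 720.
Total: 6 × 720 = 4320.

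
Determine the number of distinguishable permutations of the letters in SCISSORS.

Letter multiplicities in SCISSORS: C×1, I×1, O×1, R×1, S×4.
Dividing 8! = 40320 by 4! = 24 for the repeated letters gives 1680.

1680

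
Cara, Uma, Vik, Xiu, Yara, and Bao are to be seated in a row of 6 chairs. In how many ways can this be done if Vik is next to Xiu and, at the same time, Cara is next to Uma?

96

Treat {Vik,Xiu} as one block (2 orders) and {Cara,Uma} as another (2 orders).
That leaves 4 units to arrange: 2 × 2 × 4! = 4 × 24 = 96.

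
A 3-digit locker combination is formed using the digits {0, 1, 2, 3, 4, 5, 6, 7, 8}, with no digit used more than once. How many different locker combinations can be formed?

With no repetition, fill the 3 digits in order: 9 choices, then 8, down to 7.
9 × 8 × 7 = 504.

504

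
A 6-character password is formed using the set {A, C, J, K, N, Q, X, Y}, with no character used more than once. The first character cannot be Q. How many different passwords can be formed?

The first character has 8−1 = 7 choices (anything except Q).
The remaining 5 characters are filled from the other 7 symbols without repetition: 7 × 6 × 5 × 4 × 3 = 2520.
Total: 7 × 2520 = 17640.

17640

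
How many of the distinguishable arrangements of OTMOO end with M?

4

Fix M in the last position and arrange the remaining 4 letters.
Those 4 letters have O appearing 3 times, giving (4)!/(3!) = 4.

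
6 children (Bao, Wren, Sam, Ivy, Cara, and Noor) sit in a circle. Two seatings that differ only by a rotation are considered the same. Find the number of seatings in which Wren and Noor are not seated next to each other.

72

All circular seatings of 6 people number (5)! = 120.
Those with Wren next to Noor: fuse the pair into one unit and seat 5 units around a circle — 2·(4)! = 48.
Subtracting, 120 − 48 = 72.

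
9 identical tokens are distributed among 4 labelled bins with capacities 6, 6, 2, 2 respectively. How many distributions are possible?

Without the upper bounds there are C(12,3) = 220 ways to split 9 among 4 bins.
Subtract solutions that violate a single cap (substitute x_i' = x_i − (cap_i+1)): x_1 ≥ 7 gives C(5,3) = 10; x_2 ≥ 7 gives C(5,3) = 10; x_3 ≥ 3 gives C(9,3) = 84; x_4 ≥ 3 gives C(9,3) = 84. Together 188.
Add back pairs where two caps are both exceeded: 0 + 0 + 0 + 0 + 0 + 20 = 20.
By inclusion–exclusion the count is 220 − 188 + 20 = 52.

52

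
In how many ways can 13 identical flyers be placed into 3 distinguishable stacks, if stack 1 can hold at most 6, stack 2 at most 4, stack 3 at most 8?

Ignoring the caps, the number of non-negative solutions to x_1+…+x_3 = 13 is C(15,2) = 105.
Subtract solutions that violate a single cap (substitute x_i' = x_i − (cap_i+1)): x_1 ≥ 7 gives C(8,2) = 28; x_2 ≥ 5 gives C(10,2) = 45; x_3 ≥ 9 gives C(6,2) = 15. Together 88.
Add back pairs where two caps are both exceeded: 3 + 0 + 0 = 3.
By inclusion–exclusion the count is 105 − 88 + 3 = 20.

20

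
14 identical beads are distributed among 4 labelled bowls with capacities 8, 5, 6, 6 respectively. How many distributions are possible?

Ignoring the caps, the number of non-negative solutions to x_1+…+x_4 = 14 is C(17,3) = 680.
Subtract solutions that violate a single cap (substitute x_i' = x_i − (cap_i+1)): x_1 ≥ 9 gives C(8,3) = 56; x_2 ≥ 6 gives C(11,3) = 165; x_3 ≥ 7 gives C(10,3) = 120; x_4 ≥ 7 gives C(10,3) = 120. Together 461.
Add back pairs where two caps are both exceeded: 0 + 0 + 0 + 4 + 4 + 1 = 9.
By inclusion–exclusion the count is 680 − 461 + 9 = 228.

228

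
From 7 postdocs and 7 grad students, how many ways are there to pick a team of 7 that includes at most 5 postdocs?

Split by how many postdocs are chosen (0 through 5).
Sum: C(7,0)·C(7,7) + C(7,1)·C(7,6) + C(7,2)·C(7,5) + C(7,3)·C(7,4) + C(7,4)·C(7,3) + C(7,5)·C(7,2) = 1 + 49 + 441 + 1225 + 1225 + 441 = 3382.

3382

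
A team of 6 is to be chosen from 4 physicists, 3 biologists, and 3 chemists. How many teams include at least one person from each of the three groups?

Unrestricted: C(10,6) = 210 ways to pick any 6 of the 10.
Subtract selections that omit an entire group: no physicists → C(6,6) = 1; no biologists → C(7,6) = 7; no chemists → C(7,6) = 7.
Add back selections omitting two groups (i.e. drawn from a single group): C(4,6) + C(3,6) + C(3,6) = 0.
By inclusion–exclusion: 210 − 15 + 0 = 195.

195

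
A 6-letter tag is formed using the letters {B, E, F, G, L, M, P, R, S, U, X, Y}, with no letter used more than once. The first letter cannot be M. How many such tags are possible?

The first letter has 12−1 = 11 choices (anything except M).
The remaining 5 letters are filled from the other 11 symbols without repetition: 11 × 10 × 9 × 8 × 7 = 55440.
Total: 11 × 55440 = 609840.

609840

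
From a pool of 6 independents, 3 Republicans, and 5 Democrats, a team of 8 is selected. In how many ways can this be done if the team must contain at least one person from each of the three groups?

2828

Unrestricted: C(14,8) = 3003 ways to pick any 8 of the 14.
Subtract selections that omit an entire group: no independents → C(8,8) = 1; no Republicans → C(11,8) = 165; no Democrats → C(9,8) = 9.
Add back selections omitting two groups (i.e. drawn from a single group): C(6,8) + C(3,8) + C(5,8) = 0.
By inclusion–exclusion: 3003 − 175 + 0 = 2828.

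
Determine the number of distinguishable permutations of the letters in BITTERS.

2520

Letter multiplicities in BITTERS: B×1, E×1, I×1, R×1, S×1, T×2.
Dividing 7! = 5040 by 2! = 2 for the repeated letters gives 2520.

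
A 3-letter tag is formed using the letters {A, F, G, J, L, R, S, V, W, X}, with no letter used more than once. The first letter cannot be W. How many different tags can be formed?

The first letter has 10−1 = 9 choices (anything except W).
The remaining 2 letters are filled from the other 9 symbols without repetition: 9 × 8 = 72.
Total: 9 × 72 = 648.

648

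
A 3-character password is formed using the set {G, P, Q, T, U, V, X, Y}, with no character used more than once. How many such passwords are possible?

Choose and order 3 of the 8 symbols: the first character has 8 options, the next 7, then 6.
8 × 7 × 6 = 336.

336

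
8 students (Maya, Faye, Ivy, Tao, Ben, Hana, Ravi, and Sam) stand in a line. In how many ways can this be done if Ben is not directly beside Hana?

30240

There are 8! = 40320 arrangements in all. If Ben and Hana are adjacent, merging them into one block gives 2·(7)! = 10080 arrangements.
So 40320 − 10080 = 30240 arrangements keep them apart.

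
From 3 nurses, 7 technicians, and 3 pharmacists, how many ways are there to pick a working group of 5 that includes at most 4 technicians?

Split by how many technicians are chosen (0 through 4).
Sum: C(7,0)·C(6,5) + C(7,1)·C(6,4) + C(7,2)·C(6,3) + C(7,3)·C(6,2) + C(7,4)·C(6,1) = 6 + 105 + 420 + 525 + 210 = 1266.

1266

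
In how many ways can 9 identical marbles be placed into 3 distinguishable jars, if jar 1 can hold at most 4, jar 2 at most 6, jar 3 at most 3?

Without the upper bounds there are C(11,2) = 55 ways to split 9 among 3 jars.
Subtract solutions that violate a single cap (substitute x_i' = x_i − (cap_i+1)): x_1 ≥ 5 gives C(6,2) = 15; x_2 ≥ 7 gives C(4,2) = 6; x_3 ≥ 4 gives C(7,2) = 21. Together 42.
Add back pairs where two caps are both exceeded: 0 + 1 + 0 = 1.
By inclusion–exclusion the count is 55 − 42 + 1 = 14.

14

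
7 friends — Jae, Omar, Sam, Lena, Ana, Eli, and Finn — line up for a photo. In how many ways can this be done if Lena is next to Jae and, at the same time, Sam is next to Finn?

480

Treat {Lena,Jae} as one block (2 orders) and {Sam,Finn} as another (2 orders).
That leaves 5 units to arrange: 2 × 2 × 5! = 4 × 120 = 480.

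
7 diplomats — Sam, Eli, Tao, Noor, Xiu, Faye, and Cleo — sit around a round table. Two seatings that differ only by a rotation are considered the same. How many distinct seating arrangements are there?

Seat Sam anywhere (absorbing the rotational symmetry), then permute the other 6: (6)! = 720.

720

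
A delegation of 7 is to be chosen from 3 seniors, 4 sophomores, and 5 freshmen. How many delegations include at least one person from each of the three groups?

747

Total 7-person selections from all 12: C(12,7) = 792.
Subtract selections that omit an entire group: no seniors → C(9,7) = 36; no sophomores → C(8,7) = 8; no freshmen → C(7,7) = 1.
Add back selections omitting two groups (i.e. drawn from a single group): C(3,7) + C(4,7) + C(5,7) = 0.
By inclusion–exclusion: 792 − 45 + 0 = 747.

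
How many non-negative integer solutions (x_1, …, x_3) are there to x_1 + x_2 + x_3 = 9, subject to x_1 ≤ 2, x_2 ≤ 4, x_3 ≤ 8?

14

Ignoring the caps, the number of non-negative solutions to x_1+…+x_3 = 9 is C(11,2) = 55.
Subtract solutions that violate a single cap (substitute x_i' = x_i − (cap_i+1)): x_1 ≥ 3 gives C(8,2) = 28; x_2 ≥ 5 gives C(6,2) = 15; x_3 ≥ 9 gives C(2,2) = 1. Together 44.
Add back pairs where two caps are both exceeded: 3 + 0 + 0 = 3.
By inclusion–exclusion the count is 55 − 44 + 3 = 14.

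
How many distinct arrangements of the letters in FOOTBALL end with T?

1260

With the last slot taken by T, it remains to arrange the other 7 letters (FOOBALL).
Those 7 letters have L appearing twice and O appearing twice, giving (7)!/(2!·2!) = 1260.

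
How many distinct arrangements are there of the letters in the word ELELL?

10

ELELL has 5 letters with E appearing twice and L appearing 3 times.
Dividing 5! = 120 by 3!·2! = 12 for the repeated letters gives 10.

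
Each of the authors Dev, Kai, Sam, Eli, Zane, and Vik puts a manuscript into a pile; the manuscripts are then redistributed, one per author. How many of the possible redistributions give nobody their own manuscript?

Count assignments avoiding every fixed point. For any j of the 6 authors fixed to their own manuscript, the other 6−j can be arranged in (6−j)! ways.
By inclusion–exclusion this is Σ_{j=0}^{6} (−1)^j C(6,j)·(6−j)!.
Computing: 720 − 720 + 360 − 120 + 30 − 6 + 1 = 265.

265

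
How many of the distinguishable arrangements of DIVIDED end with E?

With the last slot taken by E, it remains to arrange the other 6 letters (DIVIDD).
Those 6 letters have D appearing 3 times and I appearing twice, giving (6)!/(3!·2!) = 60.

60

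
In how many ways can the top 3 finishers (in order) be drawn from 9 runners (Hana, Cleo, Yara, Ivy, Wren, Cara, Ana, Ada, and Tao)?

504

There are 9 choices for 1st place, 8 for 2nd, and 7 for 3rd.
That gives 9 × 8 × 7 = 504.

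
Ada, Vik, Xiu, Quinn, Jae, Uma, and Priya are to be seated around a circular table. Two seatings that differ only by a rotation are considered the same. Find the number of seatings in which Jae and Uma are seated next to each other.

240

Treat {Jae, Uma} as one unit (2 internal orders) and seat the resulting 6 units around the table: (5)! circular arrangements.
So 2 × (5)! = 2 × 120 = 240.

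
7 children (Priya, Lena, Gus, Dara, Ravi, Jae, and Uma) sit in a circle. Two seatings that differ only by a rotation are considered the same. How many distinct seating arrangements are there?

720

Seat Priya anywhere (absorbing the rotational symmetry), then permute the other 6: (6)! = 720.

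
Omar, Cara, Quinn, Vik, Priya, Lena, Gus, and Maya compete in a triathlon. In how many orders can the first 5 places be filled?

6720

There are 8 choices for 1st place, 7 for 2nd, and so on down to 4 for position 5.
That gives 8 × 7 × 6 × 5 × 4 = 6720.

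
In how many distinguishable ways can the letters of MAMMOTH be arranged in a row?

Letter multiplicities in MAMMOTH: A×1, H×1, M×3, O×1, T×1.
The number of distinct arrangements is 7!/(3!) = 5040/6 = 840.

840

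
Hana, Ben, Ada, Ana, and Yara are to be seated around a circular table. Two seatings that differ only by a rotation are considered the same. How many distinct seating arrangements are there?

Around a circle, 5 distinct people have 5!/5 = (4)! = 24 rotationally distinct seatings.

24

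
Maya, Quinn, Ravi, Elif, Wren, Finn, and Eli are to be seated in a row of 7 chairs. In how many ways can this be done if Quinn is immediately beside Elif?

Treat {Quinn, Elif} as a single unit. There are 6 units to order, and the pair itself can be ordered 2 ways.
So the count is 2·(6)! = 1440.

1440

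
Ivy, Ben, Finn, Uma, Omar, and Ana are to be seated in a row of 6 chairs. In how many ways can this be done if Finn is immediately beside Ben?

240

Glue Finn and Ben into one block (2 internal orders), leaving 5 units to arrange in a row.
That gives 2 × 5! = 2 × 120 = 240.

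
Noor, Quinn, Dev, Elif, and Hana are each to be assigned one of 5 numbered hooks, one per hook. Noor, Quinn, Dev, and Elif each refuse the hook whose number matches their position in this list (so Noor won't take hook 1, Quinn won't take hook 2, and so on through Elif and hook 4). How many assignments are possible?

53

Let Aᵢ (for 1 ≤ i ≤ 4) be the placements that put person i in their forbidden hook. Any j of these fix j positions, leaving (5−j)! ways to fill the rest, and there are C(4,j) ways to pick which j.
By inclusion–exclusion, the number of valid placements is Σ_{j=0}^{4} (−1)^j C(4,j)·(5−j)!.
Computing: 120 − 96 + 36 − 8 + 1 = 53.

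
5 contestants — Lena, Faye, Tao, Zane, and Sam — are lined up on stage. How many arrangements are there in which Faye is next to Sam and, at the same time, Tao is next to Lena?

Treat {Faye,Sam} as one block (2 orders) and {Tao,Lena} as another (2 orders).
That leaves 3 units to arrange: 2 × 2 × 3! = 4 × 6 = 24.

24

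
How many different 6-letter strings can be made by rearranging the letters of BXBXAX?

Letter multiplicities in BXBXAX: A×1, B×2, X×3.
The number of distinct arrangements is 6!/(3!·2!) = 720/12 = 60.

60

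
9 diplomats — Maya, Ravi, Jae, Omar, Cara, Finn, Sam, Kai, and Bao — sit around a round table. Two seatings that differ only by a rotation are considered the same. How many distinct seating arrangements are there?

40320

Seat Maya anywhere (absorbing the rotational symmetry), then permute the other 8: (8)! = 40320.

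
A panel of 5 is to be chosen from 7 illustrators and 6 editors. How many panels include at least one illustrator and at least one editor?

1260

Unrestricted: C(13,5) = 1287 ways to pick any 5 of the 13.
Subtract selections that omit an entire group: no illustrators → C(6,5) = 6; no editors → C(7,5) = 21.
Both groups omitted at once is impossible, so 1287 − 27 = 1260.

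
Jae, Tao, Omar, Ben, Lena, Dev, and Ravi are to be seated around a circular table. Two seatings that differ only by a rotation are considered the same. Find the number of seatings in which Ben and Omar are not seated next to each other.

480

Without the restriction there are (6)! = 720 seatings.
Seatings with Ben beside Omar: treat them as a block with 2 internal orders, giving 2 × (5)! = 240.
Subtracting, 720 − 240 = 480.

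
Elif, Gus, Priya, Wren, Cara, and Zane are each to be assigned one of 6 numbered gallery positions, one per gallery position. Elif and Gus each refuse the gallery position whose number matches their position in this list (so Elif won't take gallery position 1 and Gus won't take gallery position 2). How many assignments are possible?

Let Aᵢ (for i ∈ {1, 2}) be the placements that put person i in their forbidden gallery position. Any j of these fix j positions, leaving (6−j)! ways to fill the rest, and there are C(2,j) ways to pick which j.
By inclusion–exclusion, the number of valid placements is Σ_{j=0}^{2} (−1)^j C(2,j)·(6−j)!.
Computing: 720 − 240 + 24 = 504.

504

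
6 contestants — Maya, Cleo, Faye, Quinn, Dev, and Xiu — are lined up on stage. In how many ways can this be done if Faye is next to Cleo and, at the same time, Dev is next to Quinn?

Treat {Faye,Cleo} as one block (2 orders) and {Dev,Quinn} as another (2 orders).
That leaves 4 units to arrange: 2 × 2 × 4! = 4 × 24 = 96.

96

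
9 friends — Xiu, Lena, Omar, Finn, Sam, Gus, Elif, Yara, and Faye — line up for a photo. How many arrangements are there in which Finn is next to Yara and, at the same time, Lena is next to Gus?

Treat {Finn,Yara} as one block (2 orders) and {Lena,Gus} as another (2 orders).
That leaves 7 units to arrange: 2 × 2 × 7! = 4 × 5040 = 20160.

20160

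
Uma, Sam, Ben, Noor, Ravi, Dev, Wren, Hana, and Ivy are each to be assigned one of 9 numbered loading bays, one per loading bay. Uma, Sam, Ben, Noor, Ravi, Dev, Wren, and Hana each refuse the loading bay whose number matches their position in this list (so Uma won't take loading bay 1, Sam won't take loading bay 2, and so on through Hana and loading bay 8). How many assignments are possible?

148329

Let Aᵢ (for 1 ≤ i ≤ 8) be the placements that put person i in their forbidden loading bay. Any j of these fix j positions, leaving (9−j)! ways to fill the rest, and there are C(8,j) ways to pick which j.
By inclusion–exclusion, the number of valid placements is Σ_{j=0}^{8} (−1)^j C(8,j)·(9−j)!.
Computing: 362880 − 322560 + 141120 − 40320 + 8400 − 1344 + 168 − 16 + 1 = 148329.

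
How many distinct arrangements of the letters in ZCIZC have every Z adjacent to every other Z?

12

Treat the 2 copies of Z as a single block. The multiset to arrange is then {ZZ, C, C, I}, 4 items in all.
That gives (4)!/(2!) = 12 arrangements.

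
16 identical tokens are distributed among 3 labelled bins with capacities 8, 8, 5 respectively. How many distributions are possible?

By stars and bars, unrestricted non-negative solutions to x_1+…+x_3 = 16 number C(16+2,2) = 153.
Subtract solutions that violate a single cap (substitute x_i' = x_i − (cap_i+1)): x_1 ≥ 9 gives C(9,2) = 36; x_2 ≥ 9 gives C(9,2) = 36; x_3 ≥ 6 gives C(12,2) = 66. Together 138.
Add back pairs where two caps are both exceeded: 0 + 3 + 3 = 6.
By inclusion–exclusion the count is 153 − 138 + 6 = 21.

21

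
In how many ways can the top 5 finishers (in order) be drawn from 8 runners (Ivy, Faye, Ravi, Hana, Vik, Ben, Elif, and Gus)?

6720

This is an ordered selection of 5 from 8: P(8,5).
That gives 8 × 7 × 6 × 5 × 4 = 6720.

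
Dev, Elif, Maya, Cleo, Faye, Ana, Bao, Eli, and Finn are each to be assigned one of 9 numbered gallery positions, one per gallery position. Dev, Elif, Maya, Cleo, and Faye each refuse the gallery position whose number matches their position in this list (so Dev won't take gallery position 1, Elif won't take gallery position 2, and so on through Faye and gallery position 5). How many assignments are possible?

Let Aᵢ (for 1 ≤ i ≤ 5) be the placements that put person i in their forbidden gallery position. Any j of these fix j positions, leaving (9−j)! ways to fill the rest, and there are C(5,j) ways to pick which j.
By inclusion–exclusion, the number of valid placements is Σ_{j=0}^{5} (−1)^j C(5,j)·(9−j)!.
Computing: 362880 − 201600 + 50400 − 7200 + 600 − 24 = 205056.

205056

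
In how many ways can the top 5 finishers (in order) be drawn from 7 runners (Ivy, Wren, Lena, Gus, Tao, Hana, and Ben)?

There are 7 choices for 1st place, 6 for 2nd, and so on down to 3 for position 5.
That gives 7 × 6 × 5 × 4 × 3 = 2520.

2520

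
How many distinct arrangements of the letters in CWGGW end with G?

12

Fix G in the last position and arrange the remaining 4 letters.
Those 4 letters have W appearing twice, giving (4)!/(2!) = 12.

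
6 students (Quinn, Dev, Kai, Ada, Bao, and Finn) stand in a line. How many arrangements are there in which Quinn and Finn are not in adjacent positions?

Of the 6! = 720 arrangements, those with Quinn and Finn adjacent number 2 × 5! = 240 (treat the pair as a block with 2 internal orders).
Complementary counting: 720 − 240 = 480.

480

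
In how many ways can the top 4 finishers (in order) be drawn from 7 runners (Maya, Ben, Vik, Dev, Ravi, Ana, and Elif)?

840

This is an ordered selection of 4 from 7: P(7,4).
That gives 7 × 6 × 5 × 4 = 840.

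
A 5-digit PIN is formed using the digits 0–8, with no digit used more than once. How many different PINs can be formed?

Choose and order 5 of the 9 symbols: the first digit has 9 options, the next 8, and so on down to 5.
9 × 8 × 7 × 6 × 5 = 15120.

15120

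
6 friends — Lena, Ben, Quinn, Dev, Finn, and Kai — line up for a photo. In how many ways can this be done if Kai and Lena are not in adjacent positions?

480

Of the 6! = 720 arrangements, those with Kai and Lena adjacent number 2 × 5! = 240 (treat the pair as a block with 2 internal orders).
Complementary counting: 720 − 240 = 480.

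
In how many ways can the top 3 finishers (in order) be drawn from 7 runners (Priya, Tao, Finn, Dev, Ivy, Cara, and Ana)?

This is an ordered selection of 3 from 7: P(7,3).
That gives 7 × 6 × 5 = 210.

210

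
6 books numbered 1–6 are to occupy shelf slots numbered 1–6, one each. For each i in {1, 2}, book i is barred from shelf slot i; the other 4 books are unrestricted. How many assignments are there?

504

Let Aᵢ (for i ∈ {1, 2}) be the placements that put book i in its forbidden shelf slot. Any j of these fix j positions, leaving (6−j)! ways to fill the rest, and there are C(2,j) ways to pick which j.
By inclusion–exclusion, the number of valid placements is Σ_{j=0}^{2} (−1)^j C(2,j)·(6−j)!.
Computing: 720 − 240 + 24 = 504.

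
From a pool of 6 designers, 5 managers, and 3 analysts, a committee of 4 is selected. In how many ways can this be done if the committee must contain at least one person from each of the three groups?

Total 4-person selections from all 14: C(14,4) = 1001.
Selections missing a whole group: no designers → C(8,4) = 70; no managers → C(9,4) = 126; no analysts → C(11,4) = 330.
Add back selections omitting two groups (i.e. drawn from a single group): C(6,4) + C(5,4) + C(3,4) = 20.
By inclusion–exclusion: 1001 − 526 + 20 = 495.

495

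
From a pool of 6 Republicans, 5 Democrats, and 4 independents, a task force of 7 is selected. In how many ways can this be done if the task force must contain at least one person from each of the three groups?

5949

Total 7-person selections from all 15: C(15,7) = 6435.
Selections missing a whole group: no Republicans → C(9,7) = 36; no Democrats → C(10,7) = 120; no independents → C(11,7) = 330.
Add back selections omitting two groups (i.e. drawn from a single group): C(6,7) + C(5,7) + C(4,7) = 0.
By inclusion–exclusion: 6435 − 486 + 0 = 5949.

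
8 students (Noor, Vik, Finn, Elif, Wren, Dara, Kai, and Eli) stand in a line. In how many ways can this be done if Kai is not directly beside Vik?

There are 8! = 40320 arrangements in all. If Kai and Vik are adjacent, merging them into one block gives 2·(7)! = 10080 arrangements.
So 40320 − 10080 = 30240 arrangements keep them apart.

30240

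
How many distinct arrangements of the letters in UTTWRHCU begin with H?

1260

With the first slot taken by H, it remains to arrange the other 7 letters (UTTWRCU).
Those 7 letters have T appearing twice and U appearing twice, giving (7)!/(2!·2!) = 1260.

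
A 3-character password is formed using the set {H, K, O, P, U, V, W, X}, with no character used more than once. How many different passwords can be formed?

336

This is a permutation of 3 out of 8: P(8,3) = 8!/5!.
8 × 7 × 6 = 336.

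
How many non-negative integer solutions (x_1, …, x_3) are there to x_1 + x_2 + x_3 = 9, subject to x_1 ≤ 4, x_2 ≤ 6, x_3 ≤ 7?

31

Ignoring the caps, the number of non-negative solutions to x_1+…+x_3 = 9 is C(11,2) = 55.
Subtract solutions that violate a single cap (substitute x_i' = x_i − (cap_i+1)): x_1 ≥ 5 gives C(6,2) = 15; x_2 ≥ 7 gives C(4,2) = 6; x_3 ≥ 8 gives C(3,2) = 3. Together 24.
No two caps can be exceeded simultaneously, so the pair terms are all 0.
By inclusion–exclusion the count is 55 − 24 + 0 = 31.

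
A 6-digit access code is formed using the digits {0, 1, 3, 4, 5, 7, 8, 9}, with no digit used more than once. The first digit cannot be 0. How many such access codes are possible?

The first digit has 8−1 = 7 choices (anything except 0).
The remaining 5 digits are filled from the other 7 symbols without repetition: 7 × 6 × 5 × 4 × 3 = 2520.
Total: 7 × 2520 = 17640.

17640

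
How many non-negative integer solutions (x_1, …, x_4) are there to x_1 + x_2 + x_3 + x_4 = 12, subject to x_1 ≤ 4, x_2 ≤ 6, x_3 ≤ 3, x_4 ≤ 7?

By stars and bars, unrestricted non-negative solutions to x_1+…+x_4 = 12 number C(12+3,3) = 455.
Subtract solutions that violate a single cap (substitute x_i' = x_i − (cap_i+1)): x_1 ≥ 5 gives C(10,3) = 120; x_2 ≥ 7 gives C(8,3) = 56; x_3 ≥ 4 gives C(11,3) = 165; x_4 ≥ 8 gives C(7,3) = 35. Together 376.
Add back pairs where two caps are both exceeded: 1 + 20 + 0 + 4 + 0 + 1 = 26.
By inclusion–exclusion the count is 455 − 376 + 26 = 105.

105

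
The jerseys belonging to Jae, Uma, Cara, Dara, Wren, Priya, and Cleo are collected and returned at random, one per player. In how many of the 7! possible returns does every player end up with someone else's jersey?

1854

Let Aᵢ be the assignments in which player i gets their old jersey. We want the size of the complement of A₁∪…∪A_7.
By inclusion–exclusion this is Σ_{j=0}^{7} (−1)^j C(7,j)·(7−j)!.
Computing: 5040 − 5040 + 2520 − 840 + 210 − 42 + 7 − 1 = 1854.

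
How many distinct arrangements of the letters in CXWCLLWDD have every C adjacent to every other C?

5040

Treat the 2 copies of C as a single block. The multiset to arrange is then {CC, D, D, L, L, W, W, X}, 8 items in all.
That gives (8)!/(2!·2!·2!) = 5040 arrangements.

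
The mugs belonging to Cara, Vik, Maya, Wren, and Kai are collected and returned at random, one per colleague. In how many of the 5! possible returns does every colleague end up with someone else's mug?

44

This is the derangement count D_5: permutations of 5 items with no fixed point.
By inclusion–exclusion this is Σ_{j=0}^{5} (−1)^j C(5,j)·(5−j)!.
Computing: 120 − 120 + 60 − 20 + 5 − 1 = 44.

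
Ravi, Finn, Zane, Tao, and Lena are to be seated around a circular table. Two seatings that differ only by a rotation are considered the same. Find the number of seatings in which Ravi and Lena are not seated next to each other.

Without the restriction there are (4)! = 24 seatings.
Seatings with Ravi beside Lena: treat them as a block with 2 internal orders, giving 2 × (3)! = 12.
Subtracting, 24 − 12 = 12.

12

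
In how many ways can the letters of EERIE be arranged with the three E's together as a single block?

Treat the 3 copies of E as a single block. The multiset to arrange is then {EEE, I, R}, 3 items in all.
All 3 items are distinct, so there are (3)! = 6 arrangements.

6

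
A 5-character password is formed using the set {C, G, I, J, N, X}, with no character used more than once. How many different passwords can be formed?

720

Choose and order 5 of the 6 symbols: the first character has 6 options, the next 5, and so on down to 2.
That product is 6 × 5 × 4 × 3 × 2 = 720.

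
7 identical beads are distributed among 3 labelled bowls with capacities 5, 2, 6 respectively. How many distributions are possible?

Ignoring the caps, the number of non-negative solutions to x_1+…+x_3 = 7 is C(9,2) = 36.
Subtract solutions that violate a single cap (substitute x_i' = x_i − (cap_i+1)): x_1 ≥ 6 gives C(3,2) = 3; x_2 ≥ 3 gives C(6,2) = 15; x_3 ≥ 7 gives C(2,2) = 1. Together 19.
No two caps can be exceeded simultaneously, so the pair terms are all 0.
By inclusion–exclusion the count is 36 − 19 + 0 = 17.

17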